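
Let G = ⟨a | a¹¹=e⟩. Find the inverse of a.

The order of a is 11 (smallest k with aᵏ = e), so a⁻¹ = a¹⁰ = a¹⁰.
Check: a · (a¹⁰) → a · a¹⁰ = e, giving e as required.

Answer: a¹⁰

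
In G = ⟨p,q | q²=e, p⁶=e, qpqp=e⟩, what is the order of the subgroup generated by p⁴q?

|⟨p⁴q⟩| equals the order of p⁴q. Compute successive powers until reaching e:
  (p⁴q)¹ = p⁴q, (p⁴q)² = e.
The smallest positive k with (p⁴q)ᵏ = e is 2, so |⟨p⁴q⟩| = 2.

Answer: 2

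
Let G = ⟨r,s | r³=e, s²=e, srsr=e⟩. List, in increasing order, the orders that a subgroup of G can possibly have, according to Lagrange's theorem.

|G| = 6 = 2 · 3. By Lagrange's theorem the order of any subgroup divides 6; the divisors of 6 are 1, 2, 3, 6.

Answer: 1, 2, 3, 6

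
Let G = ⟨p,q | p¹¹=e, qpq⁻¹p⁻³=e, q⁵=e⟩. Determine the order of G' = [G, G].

G' = [G, G] is generated by all commutators. The generator-pair commutators are: [p, q] = p⁹.
The subgroup they normally generate is {e, p, p², p³, p⁴, p⁵, p⁶, p⁷, p⁸, p⁹, p¹⁰}, of order 11.
Check: |G/G'| = 55/11 = 5 is the order of the abelianisation.

Answer: 11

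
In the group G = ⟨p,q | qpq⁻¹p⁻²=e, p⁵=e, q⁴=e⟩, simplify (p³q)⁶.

Compute successive powers of (p³q), reducing at each step:
  (p³q)²: (p³q) · p³ = p⁴q;   (p⁴q) · q = p⁴q²
  (p³q)³: (p⁴q²) · p³ = pq²;   (pq²) · q = pq³
  (p³q)⁴: (pq³) · p³ = q³;   (q³) · q = e
  (p³q)⁵: e · p³ = p³;   (p³) · q = p³q
  (p³q)⁶: (p³q) · p³ = p⁴q;   (p⁴q) · q = p⁴q²

Answer: p⁴q²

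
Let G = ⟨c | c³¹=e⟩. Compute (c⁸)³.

Compute successive powers of (c⁸), reducing at each step:
  (c⁸)²: (c⁸) · c⁸ = c¹⁶
  (c⁸)³: (c¹⁶) · c⁸ = c²⁴

Answer: c²⁴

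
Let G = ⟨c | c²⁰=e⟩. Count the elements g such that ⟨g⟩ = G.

G is cyclic of order 20. An element generates G iff its order is 20, and a cyclic group of order 20 has exactly φ(20) = 8 such elements.

Answer: 8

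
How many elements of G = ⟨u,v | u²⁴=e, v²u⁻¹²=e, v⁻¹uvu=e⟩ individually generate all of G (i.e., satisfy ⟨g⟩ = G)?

⟨g⟩ = G would require ord(g) = |G| = 48, but the maximum element order in G is 24 < 48. So G is not cyclic and no single element generates it: the count is 0.

Answer: 0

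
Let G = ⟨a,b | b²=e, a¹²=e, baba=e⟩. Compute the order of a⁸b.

Compute successive powers until reaching e:
  (a⁸b)¹ = a⁸b, (a⁸b)² = e.
The smallest positive k with (a⁸b)ᵏ = e is 2.

Answer: 2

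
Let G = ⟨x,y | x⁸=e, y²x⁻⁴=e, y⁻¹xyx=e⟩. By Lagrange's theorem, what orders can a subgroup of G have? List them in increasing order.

|G| = 16 = 2⁴. By Lagrange's theorem the order of any subgroup divides 16; the divisors of 16 are 1, 2, 4, 8, 16.

Answer: 1, 2, 4, 8, 16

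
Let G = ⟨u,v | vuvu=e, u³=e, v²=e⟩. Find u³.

Compute successive powers of u, reducing at each step:
  u²: u · u = u²
  u³: (u²) · u = e

Answer: e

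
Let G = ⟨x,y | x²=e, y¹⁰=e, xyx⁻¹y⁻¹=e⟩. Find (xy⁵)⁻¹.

The order of (xy⁵) is 2 (smallest k with (xy⁵)ᵏ = e), so (xy⁵)⁻¹ = (xy⁵)¹ = xy⁵.
Check: (xy⁵) · (xy⁵) → (xy⁵) · x = y⁵;   (y⁵) · y⁵ = e, giving e as required.

Answer: xy⁵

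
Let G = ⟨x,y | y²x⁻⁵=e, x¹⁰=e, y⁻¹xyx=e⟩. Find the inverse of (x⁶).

The order of (x⁶) is 5 (smallest k with (x⁶)ᵏ = e), so (x⁶)⁻¹ = (x⁶)⁴ = x⁴.
Check: (x⁶) · (x⁴) → (x⁶) · x⁴ = e, giving e as required.

Answer: x⁴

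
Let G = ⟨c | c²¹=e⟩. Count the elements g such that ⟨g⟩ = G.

G is cyclic of order 21. An element generates G iff its order is 21, and a cyclic group of order 21 has exactly φ(21) = 12 such elements.

Answer: 12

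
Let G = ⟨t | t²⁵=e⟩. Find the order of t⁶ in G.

Compute successive powers until reaching e:
  (t⁶)¹ = t⁶, (t⁶)² = t¹², (t⁶)³ = t¹⁸, (t⁶)⁴ = t²⁴, (t⁶)⁵ = t⁵, (t⁶)⁶ = t¹¹, (t⁶)⁷ = t¹⁷, (t⁶)⁸ = t²³, (t⁶)⁹ = t⁴, (t⁶)¹⁰ = t¹⁰, (t⁶)¹¹ = t¹⁶, (t⁶)¹² = t²², (t⁶)¹³ = t³, (t⁶)¹⁴ = t⁹, (t⁶)¹⁵ = t¹⁵, (t⁶)¹⁶ = t²¹, (t⁶)¹⁷ = t², (t⁶)¹⁸ = t⁸, (t⁶)¹⁹ = t¹⁴, (t⁶)²⁰ = t²⁰, (t⁶)²¹ = t, (t⁶)²² = t⁷, (t⁶)²³ = t¹³, (t⁶)²⁴ = t¹⁹, (t⁶)²⁵ = e.
The smallest positive k with (t⁶)ᵏ = e is 25.

Answer: 25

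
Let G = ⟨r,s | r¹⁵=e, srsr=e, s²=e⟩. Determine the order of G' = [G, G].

G' = [G, G] is generated by all commutators. The generator-pair commutators are: [r, s] = r².
The subgroup they normally generate is {e, r, r², r³, r⁴, r⁵, r⁶, r⁷, r⁸, r⁹, r¹⁰, r¹¹, r¹², r¹³, r¹⁴}, of order 15.
Check: |G/G'| = 30/15 = 2 is the order of the abelianisation.

Answer: 15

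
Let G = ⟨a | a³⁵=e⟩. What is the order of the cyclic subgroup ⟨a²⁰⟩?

|⟨a²⁰⟩| equals the order of a²⁰. Compute successive powers until reaching e:
  (a²⁰)¹ = a²⁰, (a²⁰)² = a⁵, (a²⁰)³ = a²⁵, (a²⁰)⁴ = a¹⁰, (a²⁰)⁵ = a³⁰, (a²⁰)⁶ = a¹⁵, (a²⁰)⁷ = e.
The smallest positive k with (a²⁰)ᵏ = e is 7, so |⟨a²⁰⟩| = 7.

Answer: 7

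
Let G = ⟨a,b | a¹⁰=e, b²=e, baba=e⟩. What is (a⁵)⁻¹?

The order of (a⁵) is 2 (smallest k with (a⁵)ᵏ = e), so (a⁵)⁻¹ = (a⁵)¹ = a⁵.
Check: (a⁵) · (a⁵) → (a⁵) · a⁵ = e, giving e as required.

Answer: a⁵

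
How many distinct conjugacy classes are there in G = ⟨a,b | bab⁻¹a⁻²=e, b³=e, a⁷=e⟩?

The conjugacy classes (representative and size) are:
  [e] (size 1), [a²] (size 3), [a⁵] (size 3), [b] (size 7), [b²] (size 7).
Class equation: 1 + 3 + 3 + 7 + 7 = 21 = |G|. So G has 5 conjugacy classes.

Answer: 5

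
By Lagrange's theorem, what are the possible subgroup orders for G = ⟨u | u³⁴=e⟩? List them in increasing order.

|G| = 34 = 2 · 17. By Lagrange's theorem the order of any subgroup divides 34; the divisors of 34 are 1, 2, 17, 34.

Answer: 1, 2, 17, 34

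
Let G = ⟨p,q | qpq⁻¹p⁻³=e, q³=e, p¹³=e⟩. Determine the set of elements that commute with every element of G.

An element z ∈ Z(G) iff z commutes with every generator.
For example e is central: e·p = p = p·e; e·q = q = q·e.
Whereas p ∉ Z(G) since p·q = pq ≠ p³q = q·p.
Checking each of the 39 elements this way gives Z(G) = {e}, of order 1.

Answer: {e}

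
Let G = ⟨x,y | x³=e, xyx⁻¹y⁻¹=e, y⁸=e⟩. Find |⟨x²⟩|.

|⟨x²⟩| equals the order of x². Compute successive powers until reaching e:
  (x²)¹ = x², (x²)² = x, (x²)³ = e.
The smallest positive k with (x²)ᵏ = e is 3, so |⟨x²⟩| = 3.

Answer: 3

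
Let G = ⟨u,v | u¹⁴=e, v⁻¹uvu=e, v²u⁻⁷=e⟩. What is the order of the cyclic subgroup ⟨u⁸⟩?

|⟨u⁸⟩| equals the order of u⁸. Compute successive powers until reaching e:
  (u⁸)¹ = u⁸, (u⁸)² = u², (u⁸)³ = u¹⁰, (u⁸)⁴ = u⁴, (u⁸)⁵ = u¹², (u⁸)⁶ = u⁶, (u⁸)⁷ = e.
The smallest positive k with (u⁸)ᵏ = e is 7, so |⟨u⁸⟩| = 7.

Answer: 7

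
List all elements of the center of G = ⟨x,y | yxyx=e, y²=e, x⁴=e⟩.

An element z ∈ Z(G) iff z commutes with every generator.
For example x² is central: (x²)·x = x³ = x·(x²); (x²)·y = x²y = y·(x²).
Whereas x ∉ Z(G) since x·y = xy ≠ x³y = y·x.
Checking each of the 8 elements this way gives Z(G) = {e, x²}, of order 2.

Answer: {e, x²}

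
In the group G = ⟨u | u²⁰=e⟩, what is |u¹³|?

Compute successive powers until reaching e:
  (u¹³)¹ = u¹³, (u¹³)² = u⁶, (u¹³)³ = u¹⁹, (u¹³)⁴ = u¹², (u¹³)⁵ = u⁵, (u¹³)⁶ = u¹⁸, (u¹³)⁷ = u¹¹, (u¹³)⁸ = u⁴, (u¹³)⁹ = u¹⁷, (u¹³)¹⁰ = u¹⁰, (u¹³)¹¹ = u³, (u¹³)¹² = u¹⁶, (u¹³)¹³ = u⁹, (u¹³)¹⁴ = u², (u¹³)¹⁵ = u¹⁵, (u¹³)¹⁶ = u⁸, (u¹³)¹⁷ = u, (u¹³)¹⁸ = u¹⁴, (u¹³)¹⁹ = u⁷, (u¹³)²⁰ = e.
The smallest positive k with (u¹³)ᵏ = e is 20.

Answer: 20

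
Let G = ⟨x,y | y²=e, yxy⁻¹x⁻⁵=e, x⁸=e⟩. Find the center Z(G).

An element z ∈ Z(G) iff z commutes with every generator.
For example x² is central: (x²)·x = x³ = x·(x²); (x²)·y = x²y = y·(x²).
Whereas x ∉ Z(G) since x·y = xy ≠ x⁵y = y·x.
Checking each of the 16 elements this way gives Z(G) = {e, x², x⁴, x⁶}, of order 4.

Answer: {e, x², x⁴, x⁶}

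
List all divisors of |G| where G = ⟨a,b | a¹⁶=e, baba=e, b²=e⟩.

|G| = 32 = 2⁵. By Lagrange's theorem the order of any subgroup divides 32; the divisors of 32 are 1, 2, 4, 8, 16, 32.

Answer: 1, 2, 4, 8, 16, 32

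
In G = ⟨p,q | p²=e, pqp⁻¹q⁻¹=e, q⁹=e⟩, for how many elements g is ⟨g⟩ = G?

G is cyclic of order 18. An element generates G iff its order is 18, and a cyclic group of order 18 has exactly φ(18) = 6 such elements.

Answer: 6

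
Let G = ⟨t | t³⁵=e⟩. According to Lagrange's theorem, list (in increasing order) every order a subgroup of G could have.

|G| = 35 = 5 · 7. By Lagrange's theorem the order of any subgroup divides 35; the divisors of 35 are 1, 5, 7, 35.

Answer: 1, 5, 7, 35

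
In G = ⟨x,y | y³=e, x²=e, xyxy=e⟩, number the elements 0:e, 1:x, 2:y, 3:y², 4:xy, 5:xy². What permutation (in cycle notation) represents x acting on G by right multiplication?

(0 1)(2 5)(3 4)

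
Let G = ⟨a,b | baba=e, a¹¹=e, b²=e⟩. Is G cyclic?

Every cyclic group is abelian. But a·b = ab while b·a = a¹⁰b, so a·b ≠ b·a and G is not abelian. Hence G is not cyclic.

Answer: No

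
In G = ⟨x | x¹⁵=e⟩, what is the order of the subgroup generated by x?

|⟨x⟩| equals the order of x. Compute successive powers until reaching e:
  x¹ = x, x² = x², x³ = x³, x⁴ = x⁴, x⁵ = x⁵, x⁶ = x⁶, x⁷ = x⁷, x⁸ = x⁸, x⁹ = x⁹, x¹⁰ = x¹⁰, x¹¹ = x¹¹, x¹² = x¹², x¹³ = x¹³, x¹⁴ = x¹⁴, x¹⁵ = e.
The smallest positive k with xᵏ = e is 15, so |⟨x⟩| = 15.

Answer: 15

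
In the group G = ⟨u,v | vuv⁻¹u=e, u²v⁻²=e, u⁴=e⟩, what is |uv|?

Compute successive powers until reaching e:
  (uv)¹ = uv, (uv)² = u², (uv)³ = uv⁻¹, (uv)⁴ = e.
The smallest positive k with (uv)ᵏ = e is 4.

Answer: 4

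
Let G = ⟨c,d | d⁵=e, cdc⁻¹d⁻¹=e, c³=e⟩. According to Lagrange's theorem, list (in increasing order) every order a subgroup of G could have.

|G| = 15 = 3 · 5. By Lagrange's theorem the order of any subgroup divides 15; the divisors of 15 are 1, 3, 5, 15.

Answer: 1, 3, 5, 15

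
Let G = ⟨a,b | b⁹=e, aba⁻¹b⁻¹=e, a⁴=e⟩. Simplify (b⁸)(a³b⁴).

Compute (b⁸) · (a³b⁴) by multiplying left to right and reducing via the relations at each step:
  (b⁸) · a³ = a³b⁸
  (a³b⁸) · b⁴ = a³b³

Answer: a³b³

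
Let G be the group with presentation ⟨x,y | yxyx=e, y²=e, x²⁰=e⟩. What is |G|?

Enumerate words in the generators, reducing via the relations: the distinct elements are
  {e, x, y, xy, x², x³, x⁴, x⁵, x⁶, x⁷, x⁸, x⁹, x²y, x³y, x¹², x¹³, x¹¹, x¹⁰, x¹⁴, x¹⁵, x¹⁶, x¹⁷, x¹⁸, x¹⁹, x⁴y, x⁵y, x⁶y, x⁷y, x⁸y, x⁹y, x¹²y, x¹³y, x¹¹y, x¹⁰y, x¹⁴y, x¹⁵y, x¹⁶y, x¹⁷y, x¹⁸y, x¹⁹y}.
No further products give new elements, so |G| = 40.

Answer: 40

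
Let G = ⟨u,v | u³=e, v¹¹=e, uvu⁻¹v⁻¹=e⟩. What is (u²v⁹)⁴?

Compute successive powers of (u²v⁹), reducing at each step:
  (u²v⁹)²: (u²v⁹) · u² = uv⁹;   (uv⁹) · v⁹ = uv⁷
  (u²v⁹)³: (uv⁷) · u² = v⁷;   (v⁷) · v⁹ = v⁵
  (u²v⁹)⁴: (v⁵) · u² = u²v⁵;   (u²v⁵) · v⁹ = u²v³

Answer: u²v³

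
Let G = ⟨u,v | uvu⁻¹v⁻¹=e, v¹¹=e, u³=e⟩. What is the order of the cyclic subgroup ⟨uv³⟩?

|⟨uv³⟩| equals the order of uv³. Compute successive powers until reaching e:
  (uv³)¹ = uv³, (uv³)² = u²v⁶, (uv³)³ = v⁹, (uv³)⁴ = uv, (uv³)⁵ = u²v⁴, (uv³)⁶ = v⁷, (uv³)⁷ = uv¹⁰, (uv³)⁸ = u²v², (uv³)⁹ = v⁵, (uv³)¹⁰ = uv⁸, (uv³)¹¹ = u², (uv³)¹² = v³, (uv³)¹³ = uv⁶, (uv³)¹⁴ = u²v⁹, (uv³)¹⁵ = v, (uv³)¹⁶ = uv⁴, (uv³)¹⁷ = u²v⁷, (uv³)¹⁸ = v¹⁰, (uv³)¹⁹ = uv², (uv³)²⁰ = u²v⁵, (uv³)²¹ = v⁸, (uv³)²² = u, (uv³)²³ = u²v³, (uv³)²⁴ = v⁶, (uv³)²⁵ = uv⁹, (uv³)²⁶ = u²v, (uv³)²⁷ = v⁴, (uv³)²⁸ = uv⁷, (uv³)²⁹ = u²v¹⁰, (uv³)³⁰ = v², (uv³)³¹ = uv⁵, (uv³)³² = u²v⁸, (uv³)³³ = e.
The smallest positive k with (uv³)ᵏ = e is 33, so |⟨uv³⟩| = 33.

Answer: 33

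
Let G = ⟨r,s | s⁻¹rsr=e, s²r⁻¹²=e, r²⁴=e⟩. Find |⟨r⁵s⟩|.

|⟨r⁵s⟩| equals the order of r⁵s. Compute successive powers until reaching e:
  (r⁵s)¹ = r⁵s, (r⁵s)² = r¹², (r⁵s)³ = r⁵s⁻¹, (r⁵s)⁴ = e.
The smallest positive k with (r⁵s)ᵏ = e is 4, so |⟨r⁵s⟩| = 4.

Answer: 4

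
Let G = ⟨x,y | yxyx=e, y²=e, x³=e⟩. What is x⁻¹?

The order of x is 3 (smallest k with xᵏ = e), so x⁻¹ = x² = x².
Check: x · (x²) → x · x² = e, giving e as required.

Answer: x²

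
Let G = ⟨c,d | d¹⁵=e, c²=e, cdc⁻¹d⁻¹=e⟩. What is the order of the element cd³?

Compute successive powers until reaching e:
  (cd³)¹ = cd³, (cd³)² = d⁶, (cd³)³ = cd⁹, (cd³)⁴ = d¹², (cd³)⁵ = c, (cd³)⁶ = d³, (cd³)⁷ = cd⁶, (cd³)⁸ = d⁹, (cd³)⁹ = cd¹², (cd³)¹⁰ = e.
The smallest positive k with (cd³)ᵏ = e is 10.

Answer: 10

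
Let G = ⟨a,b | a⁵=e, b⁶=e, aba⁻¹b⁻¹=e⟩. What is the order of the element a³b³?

Compute successive powers until reaching e:
  (a³b³)¹ = a³b³, (a³b³)² = a, (a³b³)³ = a⁴b³, (a³b³)⁴ = a², (a³b³)⁵ = b³, (a³b³)⁶ = a³, (a³b³)⁷ = ab³, (a³b³)⁸ = a⁴, (a³b³)⁹ = a²b³, (a³b³)¹⁰ = e.
The smallest positive k with (a³b³)ᵏ = e is 10.

Answer: 10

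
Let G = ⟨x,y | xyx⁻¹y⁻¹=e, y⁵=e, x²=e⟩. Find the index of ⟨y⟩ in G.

First find ord(y) by computing successive powers:
  y¹ = y, y² = y², y³ = y³, y⁴ = y⁴, y⁵ = e.
So |⟨y⟩| = ord(y) = 5. With |G| = 10, by Lagrange [G : ⟨y⟩] = 10/5 = 2.

Answer: 2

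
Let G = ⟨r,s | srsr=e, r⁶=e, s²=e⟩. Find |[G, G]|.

G' = [G, G] is generated by all commutators. The generator-pair commutators are: [r, s] = r².
The subgroup they normally generate is {e, r², r⁴}, of order 3.
Check: |G/G'| = 12/3 = 4 is the order of the abelianisation.

Answer: 3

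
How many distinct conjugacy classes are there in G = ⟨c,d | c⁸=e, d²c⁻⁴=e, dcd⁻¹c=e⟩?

The conjugacy classes (representative and size) are:
  [e] (size 1), [c⁷] (size 2), [c²] (size 2), [c⁵] (size 2), [c⁴] (size 1), [c²d⁻¹] (size 4), [c³d] (size 4).
Class equation: 1 + 2 + 2 + 2 + 1 + 4 + 4 = 16 = |G|. So G has 7 conjugacy classes.

Answer: 7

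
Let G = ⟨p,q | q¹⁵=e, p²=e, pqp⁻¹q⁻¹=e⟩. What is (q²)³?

Compute successive powers of (q²), reducing at each step:
  (q²)²: (q²) · q² = q⁴
  (q²)³: (q⁴) · q² = q⁶

Answer: q⁶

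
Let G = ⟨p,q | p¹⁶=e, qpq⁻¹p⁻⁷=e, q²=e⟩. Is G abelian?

p·q = pq but q·p = p⁷q, so p·q ≠ q·p and G is not abelian.

Answer: No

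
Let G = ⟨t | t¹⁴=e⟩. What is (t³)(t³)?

Compute (t³) · (t³) by multiplying left to right and reducing via the relations at each step:
  (t³) · t³ = t⁶

Answer: t⁶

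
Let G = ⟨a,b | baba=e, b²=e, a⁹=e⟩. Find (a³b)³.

Compute successive powers of (a³b), reducing at each step:
  (a³b)²: (a³b) · a³ = b;   b · b = e
  (a³b)³: e · a³ = a³;   (a³) · b = a³b

Answer: a³b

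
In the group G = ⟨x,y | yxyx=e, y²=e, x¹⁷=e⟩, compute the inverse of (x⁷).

The order of (x⁷) is 17 (smallest k with (x⁷)ᵏ = e), so (x⁷)⁻¹ = (x⁷)¹⁶ = x¹⁰.
Check: (x⁷) · (x¹⁰) → (x⁷) · x¹⁰ = e, giving e as required.

Answer: x¹⁰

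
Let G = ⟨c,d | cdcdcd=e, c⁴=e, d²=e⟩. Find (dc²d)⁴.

Compute successive powers of (dc²d), reducing at each step:
  (dc²d)²: (dc²d) · d = dc²;   (dc²) · c² = d;   d · d = e
  (dc²d)³: e · d = d;   d · c² = dc²;   (dc²) · d = dc²d
  (dc²d)⁴: (dc²d) · d = dc²;   (dc²) · c² = d;   d · d = e

Answer: e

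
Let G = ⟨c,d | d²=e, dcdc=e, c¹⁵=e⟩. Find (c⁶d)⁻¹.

The order of (c⁶d) is 2 (smallest k with (c⁶d)ᵏ = e), so (c⁶d)⁻¹ = (c⁶d)¹ = c⁶d.
Check: (c⁶d) · (c⁶d) → (c⁶d) · c⁶ = d;   d · d = e, giving e as required.

Answer: c⁶d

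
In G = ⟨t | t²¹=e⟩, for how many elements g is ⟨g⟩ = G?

G is cyclic of order 21. An element generates G iff its order is 21, and a cyclic group of order 21 has exactly φ(21) = 12 such elements.

Answer: 12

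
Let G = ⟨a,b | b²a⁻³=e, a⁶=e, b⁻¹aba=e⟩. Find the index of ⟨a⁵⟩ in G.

First find ord(a⁵) by computing successive powers:
  (a⁵)¹ = a⁵, (a⁵)² = a⁴, (a⁵)³ = a³, (a⁵)⁴ = a², (a⁵)⁵ = a, (a⁵)⁶ = e.
So |⟨a⁵⟩| = ord(a⁵) = 6. With |G| = 12, by Lagrange [G : ⟨a⁵⟩] = 12/6 = 2.

Answer: 2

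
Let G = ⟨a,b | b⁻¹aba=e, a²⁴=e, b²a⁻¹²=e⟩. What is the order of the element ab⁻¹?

Compute successive powers until reaching e:
  (ab⁻¹)¹ = ab⁻¹, (ab⁻¹)² = a¹², (ab⁻¹)³ = ab, (ab⁻¹)⁴ = e.
The smallest positive k with (ab⁻¹)ᵏ = e is 4.

Answer: 4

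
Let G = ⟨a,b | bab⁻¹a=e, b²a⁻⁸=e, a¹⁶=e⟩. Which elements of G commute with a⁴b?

⟨a⁴b⟩ ⊆ C_G(a⁴b) since powers of a⁴b commute with a⁴b; so |C_G(a⁴b)| ≥ |⟨a⁴b⟩| = 4.
By orbit–stabilizer, |C_G(a⁴b)| = |G| / |conj. class of a⁴b| = 32 / 8 = 4.
The 4 elements commuting with a⁴b are {e, a⁸, a⁴b, a⁴b⁻¹}.

Answer: {e, a⁸, a⁴b, a⁴b⁻¹}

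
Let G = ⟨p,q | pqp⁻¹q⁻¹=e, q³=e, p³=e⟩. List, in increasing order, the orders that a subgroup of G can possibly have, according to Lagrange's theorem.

|G| = 9 = 3². By Lagrange's theorem the order of any subgroup divides 9; the divisors of 9 are 1, 3, 9.

Answer: 1, 3, 9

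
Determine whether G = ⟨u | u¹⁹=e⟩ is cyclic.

|G| = 19. The element u has order 19 (its powers give 19 distinct elements), so ⟨u⟩ = G and G is cyclic.

Answer: Yes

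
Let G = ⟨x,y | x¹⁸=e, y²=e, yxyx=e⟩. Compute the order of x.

Compute successive powers until reaching e:
  x¹ = x, x² = x², x³ = x³, x⁴ = x⁴, x⁵ = x⁵, x⁶ = x⁶, x⁷ = x⁷, x⁸ = x⁸, x⁹ = x⁹, x¹⁰ = x¹⁰, x¹¹ = x¹¹, x¹² = x¹², x¹³ = x¹³, x¹⁴ = x¹⁴, x¹⁵ = x¹⁵, x¹⁶ = x¹⁶, x¹⁷ = x¹⁷, x¹⁸ = e.
The smallest positive k with xᵏ = e is 18.

Answer: 18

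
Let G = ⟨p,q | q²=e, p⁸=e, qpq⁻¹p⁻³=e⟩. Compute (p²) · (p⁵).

Compute (p²) · (p⁵) by multiplying left to right and reducing via the relations at each step:
  (p²) · p⁵ = p⁷

Answer: p⁷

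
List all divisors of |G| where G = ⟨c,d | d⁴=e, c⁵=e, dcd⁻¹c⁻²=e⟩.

|G| = 20 = 2² · 5. By Lagrange's theorem the order of any subgroup divides 20; the divisors of 20 are 1, 2, 4, 5, 10, 20.

Answer: 1, 2, 4, 5, 10, 20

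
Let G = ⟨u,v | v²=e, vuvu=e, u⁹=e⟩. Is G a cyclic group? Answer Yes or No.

Every cyclic group is abelian. But u·v = uv while v·u = u⁸v, so u·v ≠ v·u and G is not abelian. Hence G is not cyclic.

Answer: No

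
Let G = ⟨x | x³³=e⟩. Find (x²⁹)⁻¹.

The order of (x²⁹) is 33 (smallest k with (x²⁹)ᵏ = e), so (x²⁹)⁻¹ = (x²⁹)³² = x⁴.
Check: (x²⁹) · (x⁴) → (x²⁹) · x⁴ = e, giving e as required.

Answer: x⁴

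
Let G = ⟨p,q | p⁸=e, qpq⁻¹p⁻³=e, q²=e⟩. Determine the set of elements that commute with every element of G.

An element z ∈ Z(G) iff z commutes with every generator.
For example p⁴ is central: (p⁴)·p = p⁵ = p·(p⁴); (p⁴)·q = p⁴q = q·(p⁴).
Whereas p ∉ Z(G) since p·q = pq ≠ p³q = q·p.
Checking each of the 16 elements this way gives Z(G) = {e, p⁴}, of order 2.

Answer: {e, p⁴}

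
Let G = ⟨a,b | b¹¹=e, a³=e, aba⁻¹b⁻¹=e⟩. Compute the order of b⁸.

Compute successive powers until reaching e:
  (b⁸)¹ = b⁸, (b⁸)² = b⁵, (b⁸)³ = b², (b⁸)⁴ = b¹⁰, (b⁸)⁵ = b⁷, (b⁸)⁶ = b⁴, (b⁸)⁷ = b, (b⁸)⁸ = b⁹, (b⁸)⁹ = b⁶, (b⁸)¹⁰ = b³, (b⁸)¹¹ = e.
The smallest positive k with (b⁸)ᵏ = e is 11.

Answer: 11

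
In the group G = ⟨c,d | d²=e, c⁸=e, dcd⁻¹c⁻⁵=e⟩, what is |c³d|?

Compute successive powers until reaching e:
  (c³d)¹ = c³d, (c³d)² = c², (c³d)³ = c⁵d, (c³d)⁴ = c⁴, (c³d)⁵ = c⁷d, (c³d)⁶ = c⁶, (c³d)⁷ = cd, (c³d)⁸ = e.
The smallest positive k with (c³d)ᵏ = e is 8.

Answer: 8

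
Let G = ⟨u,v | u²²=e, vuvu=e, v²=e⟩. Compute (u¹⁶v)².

Compute successive powers of (u¹⁶v), reducing at each step:
  (u¹⁶v)²: (u¹⁶v) · u¹⁶ = v;   v · v = e

Answer: e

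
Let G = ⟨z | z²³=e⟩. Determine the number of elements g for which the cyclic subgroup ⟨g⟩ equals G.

G is cyclic of order 23. An element generates G iff its order is 23, and a cyclic group of order 23 has exactly φ(23) = 22 such elements.

Answer: 22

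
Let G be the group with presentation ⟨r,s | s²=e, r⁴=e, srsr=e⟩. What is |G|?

Enumerate words in the generators, reducing via the relations: the distinct elements are
  {e, r, s, rs, r², r³, r²s, r³s}.
No further products give new elements, so |G| = 8.

Answer: 8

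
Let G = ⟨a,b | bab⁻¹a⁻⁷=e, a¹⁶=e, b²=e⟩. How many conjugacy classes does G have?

The conjugacy classes (representative and size) are:
  [e] (size 1), [a] (size 2), [a¹⁴] (size 2), [a³] (size 2), [a⁴] (size 2), [a¹⁰] (size 2), [a⁸] (size 1), [a⁹] (size 2), [a¹¹] (size 2), [a¹⁰b] (size 8), [ab] (size 8).
Class equation: 1 + 2 + 2 + 2 + 2 + 2 + 1 + 2 + 2 + 8 + 8 = 32 = |G|. So G has 11 conjugacy classes.

Answer: 11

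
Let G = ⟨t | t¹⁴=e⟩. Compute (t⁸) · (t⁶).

Compute (t⁸) · (t⁶) by multiplying left to right and reducing via the relations at each step:
  (t⁸) · t⁶ = e

Answer: e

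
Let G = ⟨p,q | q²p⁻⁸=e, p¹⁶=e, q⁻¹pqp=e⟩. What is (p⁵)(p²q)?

Compute (p⁵) · (p²q) by multiplying left to right and reducing via the relations at each step:
  (p⁵) · p² = p⁷
  (p⁷) · q = p⁷q

Answer: p⁷q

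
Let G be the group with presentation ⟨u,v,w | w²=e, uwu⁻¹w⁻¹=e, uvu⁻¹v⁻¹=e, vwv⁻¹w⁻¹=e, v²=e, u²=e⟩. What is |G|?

Enumerate words in the generators, reducing via the relations: the distinct elements are
  {e, u, v, w, uv, uw, vw, uvw}.
No further products give new elements, so |G| = 8.

Answer: 8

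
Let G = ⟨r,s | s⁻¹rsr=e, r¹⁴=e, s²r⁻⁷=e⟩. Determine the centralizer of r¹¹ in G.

⟨r¹¹⟩ ⊆ C_G(r¹¹) since powers of r¹¹ commute with r¹¹; so |C_G(r¹¹)| ≥ |⟨r¹¹⟩| = 14.
By orbit–stabilizer, |C_G(r¹¹)| = |G| / |conj. class of r¹¹| = 28 / 2 = 14.
The 14 elements commuting with r¹¹ are {e, r, r², r³, r⁴, r⁵, r⁶, r⁷, r⁸, r⁹, r¹⁰, r¹¹, r¹², r¹³}.

Answer: {e, r, r², r³, r⁴, r⁵, r⁶, r⁷, r⁸, r⁹, r¹⁰, r¹¹, r¹², r¹³}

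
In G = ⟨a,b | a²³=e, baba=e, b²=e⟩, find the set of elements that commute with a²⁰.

⟨a²⁰⟩ ⊆ C_G(a²⁰) since powers of a²⁰ commute with a²⁰; so |C_G(a²⁰)| ≥ |⟨a²⁰⟩| = 23.
By orbit–stabilizer, |C_G(a²⁰)| = |G| / |conj. class of a²⁰| = 46 / 2 = 23.
The 23 elements commuting with a²⁰ are {e, a, a², a³, a⁴, a⁵, a⁶, a⁷, a⁸, a⁹, a¹⁰, a¹¹, a¹², a¹³, a¹⁴, a¹⁵, a¹⁶, a¹⁷, a¹⁸, a¹⁹, a²⁰, a²¹, a²²}.

Answer: {e, a, a², a³, a⁴, a⁵, a⁶, a⁷, a⁸, a⁹, a¹⁰, a¹¹, a¹², a¹³, a¹⁴, a¹⁵, a¹⁶, a¹⁷, a¹⁸, a¹⁹, a²⁰, a²¹, a²²}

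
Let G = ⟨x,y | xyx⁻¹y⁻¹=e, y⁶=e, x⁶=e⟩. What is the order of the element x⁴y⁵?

Compute successive powers until reaching e:
  (x⁴y⁵)¹ = x⁴y⁵, (x⁴y⁵)² = x²y⁴, (x⁴y⁵)³ = y³, (x⁴y⁵)⁴ = x⁴y², (x⁴y⁵)⁵ = x²y, (x⁴y⁵)⁶ = e.
The smallest positive k with (x⁴y⁵)ᵏ = e is 6.

Answer: 6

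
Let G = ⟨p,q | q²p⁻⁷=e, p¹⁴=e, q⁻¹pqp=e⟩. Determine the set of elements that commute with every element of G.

An element z ∈ Z(G) iff z commutes with every generator.
For example p⁷ is central: (p⁷)·p = p⁸ = p·(p⁷); (p⁷)·q = q⁻¹ = q·(p⁷).
Whereas p ∉ Z(G) since p·q = pq ≠ p⁶q⁻¹ = q·p.
Checking each of the 28 elements this way gives Z(G) = {e, p⁷}, of order 2.

Answer: {e, p⁷}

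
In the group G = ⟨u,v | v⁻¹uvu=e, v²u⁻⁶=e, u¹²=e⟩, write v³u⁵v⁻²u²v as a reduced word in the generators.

Multiply left to right, reducing at each step:
  (v⁻¹) · u⁵ = uv
  (uv) · v⁻² = uv⁻¹
  (uv⁻¹) · u² = u⁵v
  (u⁵v) · v = u¹¹

Answer: u¹¹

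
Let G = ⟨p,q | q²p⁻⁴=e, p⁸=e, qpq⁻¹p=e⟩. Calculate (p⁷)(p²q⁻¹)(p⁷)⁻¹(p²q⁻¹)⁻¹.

[(p⁷), (p²q⁻¹)] = (p⁷)·(p²q⁻¹)·(p⁷)⁻¹·(p²q⁻¹)⁻¹.
  (p⁷) · (p²q⁻¹) = pq⁻¹
  (pq⁻¹) · p = q⁻¹
  (q⁻¹) · (p²q) = p⁶

Answer: p⁶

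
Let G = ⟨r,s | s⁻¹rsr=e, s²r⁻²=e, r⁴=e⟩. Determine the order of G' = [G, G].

G' = [G, G] is generated by all commutators. The generator-pair commutators are: [r, s] = r².
The subgroup they normally generate is {e, r²}, of order 2.
Check: |G/G'| = 8/2 = 4 is the order of the abelianisation.

Answer: 2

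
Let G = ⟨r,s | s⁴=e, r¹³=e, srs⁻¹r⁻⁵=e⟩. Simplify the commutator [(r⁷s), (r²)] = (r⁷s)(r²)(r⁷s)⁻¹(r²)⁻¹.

[(r⁷s), (r²)] = (r⁷s)·(r²)·(r⁷s)⁻¹·(r²)⁻¹.
  (r⁷s) · (r²) = r⁴s
  (r⁴s) · (r⁹s³) = r¹⁰
  (r¹⁰) · (r¹¹) = r⁸

Answer: r⁸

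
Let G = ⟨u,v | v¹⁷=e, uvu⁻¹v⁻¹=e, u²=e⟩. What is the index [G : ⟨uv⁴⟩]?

First find ord(uv⁴) by computing successive powers:
  (uv⁴)¹ = uv⁴, (uv⁴)² = v⁸, (uv⁴)³ = uv¹², (uv⁴)⁴ = v¹⁶, (uv⁴)⁵ = uv³, (uv⁴)⁶ = v⁷, (uv⁴)⁷ = uv¹¹, (uv⁴)⁸ = v¹⁵, (uv⁴)⁹ = uv², (uv⁴)¹⁰ = v⁶, (uv⁴)¹¹ = uv¹⁰, (uv⁴)¹² = v¹⁴, (uv⁴)¹³ = uv, (uv⁴)¹⁴ = v⁵, (uv⁴)¹⁵ = uv⁹, (uv⁴)¹⁶ = v¹³, (uv⁴)¹⁷ = u, (uv⁴)¹⁸ = v⁴, (uv⁴)¹⁹ = uv⁸, (uv⁴)²⁰ = v¹², (uv⁴)²¹ = uv¹⁶, (uv⁴)²² = v³, (uv⁴)²³ = uv⁷, (uv⁴)²⁴ = v¹¹, (uv⁴)²⁵ = uv¹⁵, (uv⁴)²⁶ = v², (uv⁴)²⁷ = uv⁶, (uv⁴)²⁸ = v¹⁰, (uv⁴)²⁹ = uv¹⁴, (uv⁴)³⁰ = v, (uv⁴)³¹ = uv⁵, (uv⁴)³² = v⁹, (uv⁴)³³ = uv¹³, (uv⁴)³⁴ = e.
So |⟨uv⁴⟩| = ord(uv⁴) = 34. With |G| = 34, by Lagrange [G : ⟨uv⁴⟩] = 34/34 = 1.

Answer: 1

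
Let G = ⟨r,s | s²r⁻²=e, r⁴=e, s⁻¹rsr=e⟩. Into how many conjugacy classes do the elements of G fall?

The conjugacy classes (representative and size) are:
  [e] (size 1), [r³] (size 2), [r²] (size 1), [s⁻¹] (size 2), [rs⁻¹] (size 2).
Class equation: 1 + 2 + 1 + 2 + 2 = 8 = |G|. So G has 5 conjugacy classes.

Answer: 5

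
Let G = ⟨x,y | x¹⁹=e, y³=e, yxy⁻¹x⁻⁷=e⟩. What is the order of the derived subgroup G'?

G' = [G, G] is generated by all commutators. The generator-pair commutators are: [x, y] = x¹³.
The subgroup they normally generate is {e, x, x², x³, x⁴, x⁵, x⁶, x⁷, x⁸, x⁹, x¹⁰, x¹¹, x¹², x¹³, x¹⁴, x¹⁵, x¹⁶, x¹⁷, x¹⁸}, of order 19.
Check: |G/G'| = 57/19 = 3 is the order of the abelianisation.

Answer: 19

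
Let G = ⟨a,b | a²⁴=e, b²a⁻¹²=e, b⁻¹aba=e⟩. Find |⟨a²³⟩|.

|⟨a²³⟩| equals the order of a²³. Compute successive powers until reaching e:
  (a²³)¹ = a²³, (a²³)² = a²², (a²³)³ = a²¹, (a²³)⁴ = a²⁰, (a²³)⁵ = a¹⁹, (a²³)⁶ = a¹⁸, (a²³)⁷ = a¹⁷, (a²³)⁸ = a¹⁶, (a²³)⁹ = a¹⁵, (a²³)¹⁰ = a¹⁴, (a²³)¹¹ = a¹³, (a²³)¹² = a¹², (a²³)¹³ = a¹¹, (a²³)¹⁴ = a¹⁰, (a²³)¹⁵ = a⁹, (a²³)¹⁶ = a⁸, (a²³)¹⁷ = a⁷, (a²³)¹⁸ = a⁶, (a²³)¹⁹ = a⁵, (a²³)²⁰ = a⁴, (a²³)²¹ = a³, (a²³)²² = a², (a²³)²³ = a, (a²³)²⁴ = e.
The smallest positive k with (a²³)ᵏ = e is 24, so |⟨a²³⟩| = 24.

Answer: 24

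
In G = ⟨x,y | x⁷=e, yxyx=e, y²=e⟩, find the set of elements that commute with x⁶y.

⟨x⁶y⟩ ⊆ C_G(x⁶y) since powers of x⁶y commute with x⁶y; so |C_G(x⁶y)| ≥ |⟨x⁶y⟩| = 2.
By orbit–stabilizer, |C_G(x⁶y)| = |G| / |conj. class of x⁶y| = 14 / 7 = 2.
The 2 elements commuting with x⁶y are {e, x⁶y}.

Answer: {e, x⁶y}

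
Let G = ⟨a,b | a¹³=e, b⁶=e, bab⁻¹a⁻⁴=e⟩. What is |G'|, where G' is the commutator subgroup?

G' = [G, G] is generated by all commutators. The generator-pair commutators are: [a, b] = a¹⁰.
The subgroup they normally generate is {e, a, a², a³, a⁴, a⁵, a⁶, a⁷, a⁸, a⁹, a¹⁰, a¹¹, a¹²}, of order 13.
Check: |G/G'| = 78/13 = 6 is the order of the abelianisation.

Answer: 13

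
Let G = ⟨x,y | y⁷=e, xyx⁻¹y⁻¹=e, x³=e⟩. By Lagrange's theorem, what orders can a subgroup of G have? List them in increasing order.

|G| = 21 = 3 · 7. By Lagrange's theorem the order of any subgroup divides 21; the divisors of 21 are 1, 3, 7, 21.

Answer: 1, 3, 7, 21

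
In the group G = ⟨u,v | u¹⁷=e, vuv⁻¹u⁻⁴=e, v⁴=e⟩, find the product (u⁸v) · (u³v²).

Compute (u⁸v) · (u³v²) by multiplying left to right and reducing via the relations at each step:
  (u⁸v) · u³ = u³v
  (u³v) · v² = u³v³

Answer: u³v³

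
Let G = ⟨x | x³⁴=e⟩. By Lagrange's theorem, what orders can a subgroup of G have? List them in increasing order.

|G| = 34 = 2 · 17. By Lagrange's theorem the order of any subgroup divides 34; the divisors of 34 are 1, 2, 17, 34.

Answer: 1, 2, 17, 34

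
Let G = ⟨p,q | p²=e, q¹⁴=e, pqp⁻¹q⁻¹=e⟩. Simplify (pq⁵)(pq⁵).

Compute (pq⁵) · (pq⁵) by multiplying left to right and reducing via the relations at each step:
  (pq⁵) · p = q⁵
  (q⁵) · q⁵ = q¹⁰

Answer: q¹⁰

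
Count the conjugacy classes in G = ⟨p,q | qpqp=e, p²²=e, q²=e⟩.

The conjugacy classes (representative and size) are:
  [e] (size 1), [p] (size 2), [p²] (size 2), [p¹⁹] (size 2), [p⁴] (size 2), [p⁵] (size 2), [p⁶] (size 2), [p⁷] (size 2), [p⁸] (size 2), [p¹³] (size 2), [p¹⁰] (size 2), [p¹¹] (size 1), [p⁶q] (size 11), [pq] (size 11).
Class equation: 1 + 2 + 2 + 2 + 2 + 2 + 2 + 2 + 2 + 2 + 2 + 1 + 11 + 11 = 44 = |G|. So G has 14 conjugacy classes.

Answer: 14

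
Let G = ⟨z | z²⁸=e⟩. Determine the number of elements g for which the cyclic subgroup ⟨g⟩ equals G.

G is cyclic of order 28. An element generates G iff its order is 28, and a cyclic group of order 28 has exactly φ(28) = 12 such elements.

Answer: 12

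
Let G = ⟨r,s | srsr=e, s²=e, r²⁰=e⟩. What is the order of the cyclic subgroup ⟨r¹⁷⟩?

|⟨r¹⁷⟩| equals the order of r¹⁷. Compute successive powers until reaching e:
  (r¹⁷)¹ = r¹⁷, (r¹⁷)² = r¹⁴, (r¹⁷)³ = r¹¹, (r¹⁷)⁴ = r⁸, (r¹⁷)⁵ = r⁵, (r¹⁷)⁶ = r², (r¹⁷)⁷ = r¹⁹, (r¹⁷)⁸ = r¹⁶, (r¹⁷)⁹ = r¹³, (r¹⁷)¹⁰ = r¹⁰, (r¹⁷)¹¹ = r⁷, (r¹⁷)¹² = r⁴, (r¹⁷)¹³ = r, (r¹⁷)¹⁴ = r¹⁸, (r¹⁷)¹⁵ = r¹⁵, (r¹⁷)¹⁶ = r¹², (r¹⁷)¹⁷ = r⁹, (r¹⁷)¹⁸ = r⁶, (r¹⁷)¹⁹ = r³, (r¹⁷)²⁰ = e.
The smallest positive k with (r¹⁷)ᵏ = e is 20, so |⟨r¹⁷⟩| = 20.

Answer: 20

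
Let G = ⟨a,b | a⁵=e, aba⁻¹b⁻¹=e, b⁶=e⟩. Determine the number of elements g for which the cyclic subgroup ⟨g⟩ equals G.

G is cyclic of order 30. An element generates G iff its order is 30, and a cyclic group of order 30 has exactly φ(30) = 8 such elements.

Answer: 8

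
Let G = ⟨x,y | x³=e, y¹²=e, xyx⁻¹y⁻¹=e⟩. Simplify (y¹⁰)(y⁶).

Compute (y¹⁰) · (y⁶) by multiplying left to right and reducing via the relations at each step:
  (y¹⁰) · y⁶ = y⁴

Answer: y⁴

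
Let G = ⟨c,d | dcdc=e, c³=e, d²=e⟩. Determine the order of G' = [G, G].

G' = [G, G] is generated by all commutators. The generator-pair commutators are: [c, d] = c².
The subgroup they normally generate is {e, c, c²}, of order 3.
Check: |G/G'| = 6/3 = 2 is the order of the abelianisation.

Answer: 3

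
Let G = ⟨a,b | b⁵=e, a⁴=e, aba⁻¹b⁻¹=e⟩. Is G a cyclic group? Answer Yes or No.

|G| = 20. The element ab has order 20 (its powers give 20 distinct elements), so ⟨ab⟩ = G and G is cyclic.

Answer: Yes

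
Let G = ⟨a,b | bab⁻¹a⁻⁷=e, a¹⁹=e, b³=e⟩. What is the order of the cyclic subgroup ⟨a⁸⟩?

|⟨a⁸⟩| equals the order of a⁸. Compute successive powers until reaching e:
  (a⁸)¹ = a⁸, (a⁸)² = a¹⁶, (a⁸)³ = a⁵, (a⁸)⁴ = a¹³, (a⁸)⁵ = a², (a⁸)⁶ = a¹⁰, (a⁸)⁷ = a¹⁸, (a⁸)⁸ = a⁷, (a⁸)⁹ = a¹⁵, (a⁸)¹⁰ = a⁴, (a⁸)¹¹ = a¹², (a⁸)¹² = a, (a⁸)¹³ = a⁹, (a⁸)¹⁴ = a¹⁷, (a⁸)¹⁵ = a⁶, (a⁸)¹⁶ = a¹⁴, (a⁸)¹⁷ = a³, (a⁸)¹⁸ = a¹¹, (a⁸)¹⁹ = e.
The smallest positive k with (a⁸)ᵏ = e is 19, so |⟨a⁸⟩| = 19.

Answer: 19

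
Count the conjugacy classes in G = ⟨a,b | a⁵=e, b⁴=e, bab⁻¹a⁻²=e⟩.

The conjugacy classes (representative and size) are:
  [e] (size 1), [a⁴] (size 4), [a²b] (size 5), [b²] (size 5), [a³b³] (size 5).
Class equation: 1 + 4 + 5 + 5 + 5 = 20 = |G|. So G has 5 conjugacy classes.

Answer: 5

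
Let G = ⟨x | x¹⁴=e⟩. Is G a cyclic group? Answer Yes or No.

|G| = 14. The element x has order 14 (its powers give 14 distinct elements), so ⟨x⟩ = G and G is cyclic.

Answer: Yes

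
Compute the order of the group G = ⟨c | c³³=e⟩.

G is generated by a single element, so G is cyclic. The relator gives c³³ = e and no smaller power is forced to be e, so the 33 powers {c, e, c², c³, c⁴, c⁵, c⁶, c⁷, c⁸, c⁹, c²², c²³, c²¹, c²⁰, c²⁴, c²⁵, c²⁶, c²⁷, c²⁸, c²⁹, c³², c³¹, c³⁰, c¹², c¹³, c¹¹, c¹⁰, c¹⁴, c¹⁵, c¹⁶, c¹⁷, c¹⁸, c¹⁹} are distinct. Hence |G| = 33.

Answer: 33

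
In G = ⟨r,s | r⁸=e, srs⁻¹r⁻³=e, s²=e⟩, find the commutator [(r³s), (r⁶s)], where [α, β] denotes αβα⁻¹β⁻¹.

[(r³s), (r⁶s)] = (r³s)·(r⁶s)·(r³s)⁻¹·(r⁶s)⁻¹.
  (r³s) · (r⁶s) = r⁵
  (r⁵) · (r⁷s) = r⁴s
  (r⁴s) · (r⁶s) = r⁶

Answer: r⁶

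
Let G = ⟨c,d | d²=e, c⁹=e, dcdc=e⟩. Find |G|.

Enumerate words in the generators, reducing via the relations: the distinct elements are
  {c, d, e, cd, c², c³, c⁴, c⁵, c⁶, c⁷, c⁸, c²d, c³d, c⁴d, c⁵d, c⁶d, c⁷d, c⁸d}.
No further products give new elements, so |G| = 18.

Answer: 18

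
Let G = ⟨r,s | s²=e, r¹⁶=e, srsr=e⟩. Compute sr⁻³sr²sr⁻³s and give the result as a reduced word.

Multiply left to right, reducing at each step:
  s · r⁻³ = r³s
  (r³s) · s = r³
  (r³) · r² = r⁵
  (r⁵) · s = r⁵s
  (r⁵s) · r⁻³ = r⁸s
  (r⁸s) · s = r⁸

Answer: r⁸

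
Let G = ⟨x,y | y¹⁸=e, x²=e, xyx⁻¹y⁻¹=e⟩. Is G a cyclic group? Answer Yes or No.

|G| = 36, but the maximum element order in G is 18 < 36. No single element generates all of G, so G is not cyclic.

Answer: No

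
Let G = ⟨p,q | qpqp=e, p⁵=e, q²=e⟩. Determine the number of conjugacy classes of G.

The conjugacy classes (representative and size) are:
  [e] (size 1), [p] (size 2), [p²] (size 2), [q] (size 5).
Class equation: 1 + 2 + 2 + 5 = 10 = |G|. So G has 4 conjugacy classes.

Answer: 4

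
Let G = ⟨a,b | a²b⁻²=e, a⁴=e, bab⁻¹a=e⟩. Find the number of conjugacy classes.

The conjugacy classes (representative and size) are:
  [e] (size 1), [a³] (size 2), [a²] (size 1), [b⁻¹] (size 2), [ab] (size 2).
Class equation: 1 + 2 + 1 + 2 + 2 = 8 = |G|. So G has 5 conjugacy classes.

Answer: 5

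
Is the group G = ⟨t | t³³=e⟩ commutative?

G has a single generator, so G is cyclic and hence abelian.

Answer: Yes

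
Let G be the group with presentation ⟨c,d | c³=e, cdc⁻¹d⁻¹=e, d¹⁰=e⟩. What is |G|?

Enumerate words in the generators, reducing via the relations: the distinct elements are
  {c, d, e, cd, c², d², d³, d⁴, d⁵, d⁶, d⁷, d⁸, d⁹, cd², cd³, cd⁴, cd⁵, cd⁶, cd⁷, cd⁸, cd⁹, c²d, c²d², c²d³, c²d⁴, c²d⁵, c²d⁶, c²d⁷, c²d⁸, c²d⁹}.
No further products give new elements, so |G| = 30.

Answer: 30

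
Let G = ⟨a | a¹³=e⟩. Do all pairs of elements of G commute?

G has a single generator, so G is cyclic and hence abelian.

Answer: Yes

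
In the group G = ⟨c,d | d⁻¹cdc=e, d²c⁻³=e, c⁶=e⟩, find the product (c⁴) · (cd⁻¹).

Compute (c⁴) · (cd⁻¹) by multiplying left to right and reducing via the relations at each step:
  (c⁴) · c = c⁵
  (c⁵) · d⁻¹ = c²d

Answer: c²d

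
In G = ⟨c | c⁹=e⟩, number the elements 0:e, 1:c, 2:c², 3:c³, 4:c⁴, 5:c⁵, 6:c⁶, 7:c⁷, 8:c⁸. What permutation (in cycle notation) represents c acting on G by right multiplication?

(0 1 2 3 4 5 6 7 8)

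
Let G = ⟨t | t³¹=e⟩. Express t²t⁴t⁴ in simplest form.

Multiply left to right, reducing at each step:
  (t²) · t⁴ = t⁶
  (t⁶) · t⁴ = t¹⁰

Answer: t¹⁰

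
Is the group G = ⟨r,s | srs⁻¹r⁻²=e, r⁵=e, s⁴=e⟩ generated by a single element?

Every cyclic group is abelian. But r·s = rs while s·r = r²s, so r·s ≠ s·r and G is not abelian. Hence G is not cyclic.

Answer: No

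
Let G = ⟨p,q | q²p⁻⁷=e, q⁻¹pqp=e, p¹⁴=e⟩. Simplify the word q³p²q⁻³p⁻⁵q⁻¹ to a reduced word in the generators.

Multiply left to right, reducing at each step:
  (q⁻¹) · p² = p⁵q
  (p⁵q) · q⁻³ = p¹²
  (p¹²) · p⁻⁵ = p⁷
  (p⁷) · q⁻¹ = q

Answer: q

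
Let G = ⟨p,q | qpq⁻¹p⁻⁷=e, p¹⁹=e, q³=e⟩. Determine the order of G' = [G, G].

G' = [G, G] is generated by all commutators. The generator-pair commutators are: [p, q] = p¹³.
The subgroup they normally generate is {e, p, p², p³, p⁴, p⁵, p⁶, p⁷, p⁸, p⁹, p¹⁰, p¹¹, p¹², p¹³, p¹⁴, p¹⁵, p¹⁶, p¹⁷, p¹⁸}, of order 19.
Check: |G/G'| = 57/19 = 3 is the order of the abelianisation.

Answer: 19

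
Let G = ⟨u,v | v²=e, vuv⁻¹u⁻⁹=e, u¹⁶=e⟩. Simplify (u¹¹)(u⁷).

Compute (u¹¹) · (u⁷) by multiplying left to right and reducing via the relations at each step:
  (u¹¹) · u⁷ = u²

Answer: u²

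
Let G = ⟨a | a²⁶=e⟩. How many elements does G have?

G is generated by a single element, so G is cyclic. The relator gives a²⁶ = e and no smaller power is forced to be e, so the 26 powers {a, e, a², a³, a⁴, a⁵, a⁶, a⁷, a⁸, a⁹, a²², a²³, a²¹, a²⁰, a²⁴, a²⁵, a¹², a¹³, a¹¹, a¹⁰, a¹⁴, a¹⁵, a¹⁶, a¹⁷, a¹⁸, a¹⁹} are distinct. Hence |G| = 26.

Answer: 26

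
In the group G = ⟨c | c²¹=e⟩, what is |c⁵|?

Compute successive powers until reaching e:
  (c⁵)¹ = c⁵, (c⁵)² = c¹⁰, (c⁵)³ = c¹⁵, (c⁵)⁴ = c²⁰, (c⁵)⁵ = c⁴, (c⁵)⁶ = c⁹, (c⁵)⁷ = c¹⁴, (c⁵)⁸ = c¹⁹, (c⁵)⁹ = c³, (c⁵)¹⁰ = c⁸, (c⁵)¹¹ = c¹³, (c⁵)¹² = c¹⁸, (c⁵)¹³ = c², (c⁵)¹⁴ = c⁷, (c⁵)¹⁵ = c¹², (c⁵)¹⁶ = c¹⁷, (c⁵)¹⁷ = c, (c⁵)¹⁸ = c⁶, (c⁵)¹⁹ = c¹¹, (c⁵)²⁰ = c¹⁶, (c⁵)²¹ = e.
The smallest positive k with (c⁵)ᵏ = e is 21.

Answer: 21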